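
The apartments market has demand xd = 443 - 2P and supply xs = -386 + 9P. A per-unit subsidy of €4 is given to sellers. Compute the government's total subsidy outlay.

Pre-subsidy: 443 - 2P = -386 + 9P gives P* = 829/11, x* = 3215/11.
With the subsidy, sellers receive Ps = Pb + 4 for each unit, where Pb is the price buyers pay.
Supply in terms of Pb becomes xs = -386 + 9(Pb + 4) = -350 + 9Pb. Setting this equal to demand: 443 - 2Pb = -350 + 9Pb, so Pb = 793/11.
Sellers receive Ps = 793/11 + 4 = 837/11; x' = 443 − 2·(793/11) = 3287/11.
Government outlay = subsidy × quantity = 4 × 3287/11 = 13148/11.

Government cost = 13148/11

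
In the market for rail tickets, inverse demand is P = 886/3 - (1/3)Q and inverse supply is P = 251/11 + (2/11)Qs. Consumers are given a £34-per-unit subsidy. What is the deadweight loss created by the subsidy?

Pre-subsidy: 886/3 - (1/3)Q = 251/11 + (2/11)Q gives Q* = 529 and P* = 119.
With the rebate, buyers effectively pay Pb = Ps − 34, where Ps is the price sellers receive.
On the curves, Pb = 886/3 - (1/3)Q and Ps = 251/11 + (2/11)Q; the wedge Ps − Pb = 34 gives 251/11 + (2/11)Q − (886/3 - (1/3)Q) = 34, so Q' = 595.
Then Pb = 886/3 − (1/3)·595 = 97 and Ps = 251/11 + (2/11)·595 = 131.
The subsidy expands output by 595 − 529 = 66 past the efficient level; on those units the gap between marginal cost and willingness to pay runs from 0 up to 34.
DWL = ½ × 34 × 66 = 1122.

Deadweight loss = £1122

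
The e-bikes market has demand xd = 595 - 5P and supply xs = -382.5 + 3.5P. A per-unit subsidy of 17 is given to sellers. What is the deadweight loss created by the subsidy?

Deadweight loss = 297.5

Pre-subsidy: 595 - 5P = -382.5 + 3.5P gives P* = 115, x* = 20.
With the subsidy, sellers receive Ps = Pb + 17 for each unit, where Pb is the price buyers pay.
Supply in terms of Pb becomes xs = -382.5 + 3.5(Pb + 17) = -323 + 3.5Pb. Setting this equal to demand: 595 - 5Pb = -323 + 3.5Pb, so Pb = 108.
Sellers receive Ps = 108 + 17 = 125; x' = 595 − 5·108 = 55.
The subsidy expands output by 55 − 20 = 35 past the efficient level; on those units the gap between marginal cost and willingness to pay runs from 0 up to 17.
DWL = ½ × 17 × 35 = 297.5.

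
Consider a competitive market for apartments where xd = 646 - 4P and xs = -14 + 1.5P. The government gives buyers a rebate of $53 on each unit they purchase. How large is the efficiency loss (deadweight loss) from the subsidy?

Pre-subsidy: 646 - 4P = -14 + 1.5P gives P* = 120, x* = 166.
With the rebate, buyers effectively pay Pb = Ps − 53, where Ps is the price sellers receive.
Demand in terms of Ps becomes xd = 646 − 4(Ps − 53) = 858 - 4Ps. Setting this equal to supply: 858 - 4Ps = -14 + 1.5Ps, so Ps = 1744/11.
Buyers pay Pb = 1744/11 − 53 = 1161/11; x' = -14 + 1.5·(1744/11) = 2462/11.
The subsidy expands output by 2462/11 − 166 = 636/11 past the efficient level; on those units the gap between marginal cost and willingness to pay runs from 0 up to 53.
DWL = ½ × 53 × 636/11 = 16854/11.

Deadweight loss = 16854/11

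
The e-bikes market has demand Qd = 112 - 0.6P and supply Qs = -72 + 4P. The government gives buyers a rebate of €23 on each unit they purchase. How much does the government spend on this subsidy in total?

Government cost = €2300

Pre-subsidy: 112 - 0.6P = -72 + 4P gives P* = 40, Q* = 88.
With the rebate, buyers effectively pay Pb = Ps − 23, where Ps is the price sellers receive.
Demand in terms of Ps becomes Qd = 112 − 0.6(Ps − 23) = 125.8 - 0.6Ps. Setting this equal to supply: 125.8 - 0.6Ps = -72 + 4Ps, so Ps = 43.
Buyers pay Pb = 43 − 23 = 20; Q' = -72 + 4·43 = 100.
Government outlay = subsidy × quantity = 23 × 100 = 2300.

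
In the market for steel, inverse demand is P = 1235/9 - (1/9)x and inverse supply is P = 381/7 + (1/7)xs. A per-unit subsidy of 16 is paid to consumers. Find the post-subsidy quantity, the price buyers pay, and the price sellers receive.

x' = 389; buyers pay 94; sellers receive 110

Pre-subsidy: 1235/9 - (1/9)x = 381/7 + (1/7)x gives x* = 326 and P* = 101.
With the rebate, buyers effectively pay Pb = Ps − 16, where Ps is the price sellers receive.
On the curves, Pb = 1235/9 - (1/9)x and Ps = 381/7 + (1/7)x; the wedge Ps − Pb = 16 gives 381/7 + (1/7)x − (1235/9 - (1/9)x) = 16, so x' = 389.
Then Pb = 1235/9 − (1/9)·389 = 94 and Ps = 381/7 + (1/7)·389 = 110.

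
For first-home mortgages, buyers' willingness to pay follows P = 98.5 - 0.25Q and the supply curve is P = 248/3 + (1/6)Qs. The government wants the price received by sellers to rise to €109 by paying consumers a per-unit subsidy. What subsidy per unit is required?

At a seller price of 109, quantity supplied is -496 + 6·109 = 158.
Buyers absorb 158 only when they pay Pb = 98.5 − 0.25·158 = 59.
s = Ps − Pb = 109 − 59 = 50.

Required subsidy s = €50 per unit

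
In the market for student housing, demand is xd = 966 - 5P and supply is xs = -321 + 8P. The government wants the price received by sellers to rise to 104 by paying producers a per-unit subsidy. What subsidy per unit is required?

At a seller price of 104, quantity supplied is -321 + 8·104 = 511.
Buyers absorb 511 only when they pay Pb with 966 − 5·Pb = 511, i.e. Pb = 91.
s = Ps − Pb = 104 − 91 = 13.

Required subsidy s = 13 per unit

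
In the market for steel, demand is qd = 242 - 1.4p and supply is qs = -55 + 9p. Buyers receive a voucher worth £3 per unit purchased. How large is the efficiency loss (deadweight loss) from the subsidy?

Pre-subsidy: 242 - 1.4p = -55 + 9p gives p* = 1485/52, q* = 10505/52.
With the rebate, buyers effectively pay pb = ps − 3, where ps is the price sellers receive.
Demand in terms of ps becomes qd = 242 − 1.4(ps − 3) = 246.2 - 1.4ps. Setting this equal to supply: 246.2 - 1.4ps = -55 + 9ps, so ps = 753/26.
Buyers pay pb = 753/26 − 3 = 675/26; q' = -55 + 9·(753/26) = 5347/26.
The subsidy expands output by 5347/26 − 10505/52 = 189/52 past the efficient level; on those units the gap between marginal cost and willingness to pay runs from 0 up to 3.
DWL = ½ × 3 × 189/52 = 567/104.

Deadweight loss = 567/104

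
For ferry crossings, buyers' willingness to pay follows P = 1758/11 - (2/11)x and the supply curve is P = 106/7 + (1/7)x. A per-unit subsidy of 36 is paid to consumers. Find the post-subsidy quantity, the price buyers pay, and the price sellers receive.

Pre-subsidy: 1758/11 - (2/11)x = 106/7 + (1/7)x gives x* = 445.6 and P* = 78.8.
With the rebate, buyers effectively pay Pb = Ps − 36, where Ps is the price sellers receive.
On the curves, Pb = 1758/11 - (2/11)x and Ps = 106/7 + (1/7)x; the wedge Ps − Pb = 36 gives 106/7 + (1/7)x − (1758/11 - (2/11)x) = 36, so x' = 556.48.
Then Pb = 1758/11 − (2/11)·556.48 = 58.64 and Ps = 106/7 + (1/7)·556.48 = 94.64.

x' = 556.48; buyers pay 58.64; sellers receive 94.64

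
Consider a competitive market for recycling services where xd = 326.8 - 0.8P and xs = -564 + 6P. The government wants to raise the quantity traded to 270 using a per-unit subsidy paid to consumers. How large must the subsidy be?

Required subsidy s = 68 per unit

At x = 270, invert demand for the buyer price: Pb = (326.8 − 270)/0.8 = 71; invert supply for the seller price: Ps = (270 − (-564))/6 = 139.
The subsidy must fill the gap: s = Ps − Pb = 139 − 71 = 68.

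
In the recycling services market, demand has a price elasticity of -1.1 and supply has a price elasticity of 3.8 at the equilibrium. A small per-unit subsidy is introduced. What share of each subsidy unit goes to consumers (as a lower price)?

Consumer share = 38/49

For a small subsidy around the equilibrium, the benefit split depends on the relative slopes, which at a point are proportional to the elasticities.
Buyer share = εs/(εs + |εd|) = 3.8/(3.8 + 1.1) = 38/49; seller share = |εd|/(εs + |εd|) = 11/49.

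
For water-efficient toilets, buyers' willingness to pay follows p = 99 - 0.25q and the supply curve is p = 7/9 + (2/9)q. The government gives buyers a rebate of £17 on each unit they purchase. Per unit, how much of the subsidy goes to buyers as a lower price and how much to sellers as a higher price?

Buyers gain £9 per unit; sellers gain £8 per unit

Pre-subsidy: 99 - 0.25q = 7/9 + (2/9)q gives q* = 208 and p* = 47.
With the rebate, buyers effectively pay pb = ps − 17, where ps is the price sellers receive.
On the curves, pb = 99 - 0.25q and ps = 7/9 + (2/9)q; the wedge ps − pb = 17 gives 7/9 + (2/9)q − (99 - 0.25q) = 17, so q' = 244.
Then pb = 99 − 0.25·244 = 38 and ps = 7/9 + (2/9)·244 = 55.
Buyers' price falls by p* − pb = 47 − 38 = 9; sellers' price rises by ps − p* = 55 − 47 = 8.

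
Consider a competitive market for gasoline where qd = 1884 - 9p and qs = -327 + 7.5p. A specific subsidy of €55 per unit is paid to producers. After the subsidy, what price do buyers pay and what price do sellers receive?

Buyers pay €109; sellers receive €164

Pre-subsidy: 1884 - 9p = -327 + 7.5p gives p* = 134, q* = 678.
With the subsidy, sellers receive ps = pb + 55 for each unit, where pb is the price buyers pay.
Supply in terms of pb becomes qs = -327 + 7.5(pb + 55) = 85.5 + 7.5pb. Setting this equal to demand: 1884 - 9pb = 85.5 + 7.5pb, so pb = 109.
Sellers receive ps = 109 + 55 = 164; q' = 1884 − 9·109 = 903.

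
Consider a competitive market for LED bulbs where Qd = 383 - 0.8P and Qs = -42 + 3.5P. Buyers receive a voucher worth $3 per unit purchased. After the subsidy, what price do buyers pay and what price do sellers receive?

Buyers pay 4145/43; sellers receive 4274/43

Pre-subsidy: 383 - 0.8P = -42 + 3.5P gives P* = 4250/43, Q* = 13069/43.
With the rebate, buyers effectively pay Pb = Ps − 3, where Ps is the price sellers receive.
Demand in terms of Ps becomes Qd = 383 − 0.8(Ps − 3) = 385.4 - 0.8Ps. Setting this equal to supply: 385.4 - 0.8Ps = -42 + 3.5Ps, so Ps = 4274/43.
Buyers pay Pb = 4274/43 − 3 = 4145/43; Q' = -42 + 3.5·(4274/43) = 13153/43.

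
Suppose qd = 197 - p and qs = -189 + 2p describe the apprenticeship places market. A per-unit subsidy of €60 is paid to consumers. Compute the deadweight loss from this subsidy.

Deadweight loss = €1200

Pre-subsidy: 197 - p = -189 + 2p gives p* = 386/3, q* = 205/3.
With the rebate, buyers effectively pay pb = ps − 60, where ps is the price sellers receive.
Demand in terms of ps becomes qd = 197 − 1(ps − 60) = 257 - ps. Setting this equal to supply: 257 - ps = -189 + 2ps, so ps = 446/3.
Buyers pay pb = 446/3 − 60 = 266/3; q' = -189 + 2·(446/3) = 325/3.
The subsidy expands output by 325/3 − 205/3 = 40 past the efficient level; on those units the gap between marginal cost and willingness to pay runs from 0 up to 60.
DWL = ½ × 60 × 40 = 1200.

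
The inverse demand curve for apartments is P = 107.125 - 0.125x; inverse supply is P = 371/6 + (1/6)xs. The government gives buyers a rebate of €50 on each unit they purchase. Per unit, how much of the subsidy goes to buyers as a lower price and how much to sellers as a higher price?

Buyers gain 150/7 per unit; sellers gain 200/7 per unit

Pre-subsidy: 107.125 - 0.125x = 371/6 + (1/6)x gives x* = 1087/7 and P* = 614/7.
With the rebate, buyers effectively pay Pb = Ps − 50, where Ps is the price sellers receive.
On the curves, Pb = 107.125 - 0.125x and Ps = 371/6 + (1/6)x; the wedge Ps − Pb = 50 gives 371/6 + (1/6)x − (107.125 - 0.125x) = 50, so x' = 2287/7.
Then Pb = 107.125 − 0.125·(2287/7) = 464/7 and Ps = 371/6 + (1/6)·(2287/7) = 814/7.
Buyers' price falls by P* − Pb = 614/7 − 464/7 = 150/7; sellers' price rises by Ps − P* = 814/7 − 614/7 = 200/7.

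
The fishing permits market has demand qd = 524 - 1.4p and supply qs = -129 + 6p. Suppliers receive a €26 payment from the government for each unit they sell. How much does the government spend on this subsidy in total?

Government cost = 413634/37

Pre-subsidy: 524 - 1.4p = -129 + 6p gives p* = 3265/37, q* = 14817/37.
With the subsidy, sellers receive ps = pb + 26 for each unit, where pb is the price buyers pay.
Supply in terms of pb becomes qs = -129 + 6(pb + 26) = 27 + 6pb. Setting this equal to demand: 524 - 1.4pb = 27 + 6pb, so pb = 2485/37.
Sellers receive ps = 2485/37 + 26 = 3447/37; q' = 524 − 1.4·(2485/37) = 15909/37.
Government outlay = subsidy × quantity = 26 × 15909/37 = 413634/37.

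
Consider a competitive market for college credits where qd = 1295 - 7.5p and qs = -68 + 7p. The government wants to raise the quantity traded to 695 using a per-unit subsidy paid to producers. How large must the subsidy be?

Required subsidy s = 29 per unit

At q = 695, invert demand for the buyer price: pb = (1295 − 695)/7.5 = 80; invert supply for the seller price: ps = (695 − (-68))/7 = 109.
The subsidy must fill the gap: s = ps − pb = 109 − 80 = 29.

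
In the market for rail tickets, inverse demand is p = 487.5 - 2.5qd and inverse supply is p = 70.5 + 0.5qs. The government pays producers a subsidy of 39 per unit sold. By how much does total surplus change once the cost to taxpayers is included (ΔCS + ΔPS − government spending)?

Pre-subsidy: 487.5 - 2.5q = 70.5 + 0.5q gives q* = 139 and p* = 140.
With the subsidy, sellers receive ps = pb + 39 for each unit, where pb is the price buyers pay.
On the curves, pb = 487.5 - 2.5q and ps = 70.5 + 0.5q; the wedge ps − pb = 39 gives 70.5 + 0.5q − (487.5 - 2.5q) = 39, so q' = 152.
Then pb = 487.5 − 2.5·152 = 107.5 and ps = 70.5 + 0.5·152 = 146.5.
ΔCS = ½(139 + 152)(140 − 107.5) = 4728.75; ΔPS = ½(139 + 152)(146.5 − 140) = 945.75.
Government spending = 39 × 152 = 5928.
Net change = 4728.75 + 945.75 − 5928 = -253.5. The loss equals the DWL triangle ½·39·13.

Net change in total surplus = -253.5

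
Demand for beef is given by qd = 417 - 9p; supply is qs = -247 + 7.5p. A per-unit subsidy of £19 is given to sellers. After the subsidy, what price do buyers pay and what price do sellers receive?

Buyers pay 1043/33; sellers receive 1670/33

Pre-subsidy: 417 - 9p = -247 + 7.5p gives p* = 1328/33, q* = 603/11.
With the subsidy, sellers receive ps = pb + 19 for each unit, where pb is the price buyers pay.
Supply in terms of pb becomes qs = -247 + 7.5(pb + 19) = -104.5 + 7.5pb. Setting this equal to demand: 417 - 9pb = -104.5 + 7.5pb, so pb = 1043/33.
Sellers receive ps = 1043/33 + 19 = 1670/33; q' = 417 − 9·(1043/33) = 1458/11.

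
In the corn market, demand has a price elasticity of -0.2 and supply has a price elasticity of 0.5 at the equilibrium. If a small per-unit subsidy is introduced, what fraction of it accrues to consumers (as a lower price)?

Consumer share = 5/7

For a small subsidy around the equilibrium, the benefit split depends on the relative slopes, which at a point are proportional to the elasticities.
Buyer share = εs/(εs + |εd|) = 0.5/(0.5 + 0.2) = 5/7; seller share = |εd|/(εs + |εd|) = 2/7.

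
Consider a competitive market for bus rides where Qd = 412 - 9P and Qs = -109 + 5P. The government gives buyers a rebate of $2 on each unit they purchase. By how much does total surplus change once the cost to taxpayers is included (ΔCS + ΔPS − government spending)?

Pre-subsidy: 412 - 9P = -109 + 5P gives P* = 521/14, Q* = 1079/14.
With the rebate, buyers effectively pay Pb = Ps − 2, where Ps is the price sellers receive.
Demand in terms of Ps becomes Qd = 412 − 9(Ps − 2) = 430 - 9Ps. Setting this equal to supply: 430 - 9Ps = -109 + 5Ps, so Ps = 38.5.
Buyers pay Pb = 38.5 − 2 = 36.5; Q' = -109 + 5·38.5 = 83.5.
ΔCS = ½(1079/14 + 83.5)(521/14 − 36.5) = 2810/49; ΔPS = ½(1079/14 + 83.5)(38.5 − 521/14) = 5058/49.
Government spending = 2 × 83.5 = 167.
Net change = 2810/49 + 5058/49 − 167 = -45/7. The loss equals the DWL triangle ½·2·45/7.

Net change in total surplus = -45/7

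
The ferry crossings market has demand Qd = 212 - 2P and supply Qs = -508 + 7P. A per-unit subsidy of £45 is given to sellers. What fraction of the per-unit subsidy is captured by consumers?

Consumer share = 7/9

Pre-subsidy: 212 - 2P = -508 + 7P gives P* = 80, Q* = 52.
With the subsidy, sellers receive Ps = Pb + 45 for each unit, where Pb is the price buyers pay.
Supply in terms of Pb becomes Qs = -508 + 7(Pb + 45) = -193 + 7Pb. Setting this equal to demand: 212 - 2Pb = -193 + 7Pb, so Pb = 45.
Sellers receive Ps = 45 + 45 = 90; Q' = 212 − 2·45 = 122.
Buyers' price falls by P* − Pb = 80 − 45 = 35; sellers' price rises by Ps − P* = 90 − 80 = 10.
So consumers capture 35/45 = 7/9 of each unit of subsidy.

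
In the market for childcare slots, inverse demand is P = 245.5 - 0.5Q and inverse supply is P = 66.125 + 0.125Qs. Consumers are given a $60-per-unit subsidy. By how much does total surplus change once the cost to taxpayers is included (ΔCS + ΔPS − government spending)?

Net change in total surplus = -$2880

Pre-subsidy: 245.5 - 0.5Q = 66.125 + 0.125Q gives Q* = 287 and P* = 102.
With the rebate, buyers effectively pay Pb = Ps − 60, where Ps is the price sellers receive.
On the curves, Pb = 245.5 - 0.5Q and Ps = 66.125 + 0.125Q; the wedge Ps − Pb = 60 gives 66.125 + 0.125Q − (245.5 - 0.5Q) = 60, so Q' = 383.
Then Pb = 245.5 − 0.5·383 = 54 and Ps = 66.125 + 0.125·383 = 114.
ΔCS = ½(287 + 383)(102 − 54) = 16080; ΔPS = ½(287 + 383)(114 − 102) = 4020.
Government spending = 60 × 383 = 22980.
Net change = 16080 + 4020 − 22980 = -2880. The loss equals the DWL triangle ½·60·96.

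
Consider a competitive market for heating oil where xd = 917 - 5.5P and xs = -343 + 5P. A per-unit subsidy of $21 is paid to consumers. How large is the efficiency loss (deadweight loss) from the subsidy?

Deadweight loss = $577.5

Pre-subsidy: 917 - 5.5P = -343 + 5P gives P* = 120, x* = 257.
With the rebate, buyers effectively pay Pb = Ps − 21, where Ps is the price sellers receive.
Demand in terms of Ps becomes xd = 917 − 5.5(Ps − 21) = 1032.5 - 5.5Ps. Setting this equal to supply: 1032.5 - 5.5Ps = -343 + 5Ps, so Ps = 131.
Buyers pay Pb = 131 − 21 = 110; x' = -343 + 5·131 = 312.
The subsidy expands output by 312 − 257 = 55 past the efficient level; on those units the gap between marginal cost and willingness to pay runs from 0 up to 21.
DWL = ½ × 21 × 55 = 577.5.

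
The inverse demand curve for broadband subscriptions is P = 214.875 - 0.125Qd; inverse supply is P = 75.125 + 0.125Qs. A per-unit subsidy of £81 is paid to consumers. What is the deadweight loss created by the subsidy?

Deadweight loss = £13122

Pre-subsidy: 214.875 - 0.125Q = 75.125 + 0.125Q gives Q* = 559 and P* = 145.
With the rebate, buyers effectively pay Pb = Ps − 81, where Ps is the price sellers receive.
On the curves, Pb = 214.875 - 0.125Q and Ps = 75.125 + 0.125Q; the wedge Ps − Pb = 81 gives 75.125 + 0.125Q − (214.875 - 0.125Q) = 81, so Q' = 883.
Then Pb = 214.875 − 0.125·883 = 104.5 and Ps = 75.125 + 0.125·883 = 185.5.
The subsidy expands output by 883 − 559 = 324 past the efficient level; on those units the gap between marginal cost and willingness to pay runs from 0 up to 81.
DWL = ½ × 81 × 324 = 13122.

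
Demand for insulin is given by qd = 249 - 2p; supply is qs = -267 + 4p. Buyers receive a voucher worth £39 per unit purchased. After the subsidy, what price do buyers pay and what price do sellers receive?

Pre-subsidy: 249 - 2p = -267 + 4p gives p* = 86, q* = 77.
With the rebate, buyers effectively pay pb = ps − 39, where ps is the price sellers receive.
Demand in terms of ps becomes qd = 249 − 2(ps − 39) = 327 - 2ps. Setting this equal to supply: 327 - 2ps = -267 + 4ps, so ps = 99.
Buyers pay pb = 99 − 39 = 60; q' = -267 + 4·99 = 129.

Buyers pay £60; sellers receive £99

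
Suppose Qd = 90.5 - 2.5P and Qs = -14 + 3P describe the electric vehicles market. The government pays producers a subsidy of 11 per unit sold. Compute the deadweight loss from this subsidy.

Pre-subsidy: 90.5 - 2.5P = -14 + 3P gives P* = 19, Q* = 43.
With the subsidy, sellers receive Ps = Pb + 11 for each unit, where Pb is the price buyers pay.
Supply in terms of Pb becomes Qs = -14 + 3(Pb + 11) = 19 + 3Pb. Setting this equal to demand: 90.5 - 2.5Pb = 19 + 3Pb, so Pb = 13.
Sellers receive Ps = 13 + 11 = 24; Q' = 90.5 − 2.5·13 = 58.
The subsidy expands output by 58 − 43 = 15 past the efficient level; on those units the gap between marginal cost and willingness to pay runs from 0 up to 11.
DWL = ½ × 11 × 15 = 82.5.

Deadweight loss = 82.5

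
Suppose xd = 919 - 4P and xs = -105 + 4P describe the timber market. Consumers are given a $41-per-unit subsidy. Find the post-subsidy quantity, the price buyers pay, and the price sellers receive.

Pre-subsidy: 919 - 4P = -105 + 4P gives P* = 128, x* = 407.
With the rebate, buyers effectively pay Pb = Ps − 41, where Ps is the price sellers receive.
Demand in terms of Ps becomes xd = 919 − 4(Ps − 41) = 1083 - 4Ps. Setting this equal to supply: 1083 - 4Ps = -105 + 4Ps, so Ps = 148.5.
Buyers pay Pb = 148.5 − 41 = 107.5; x' = -105 + 4·148.5 = 489.

x' = 489; buyers pay $107.5; sellers receive $148.5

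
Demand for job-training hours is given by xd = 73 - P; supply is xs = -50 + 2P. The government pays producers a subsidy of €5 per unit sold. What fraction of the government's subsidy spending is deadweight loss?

DWL / government spending = 5/106

Pre-subsidy: 73 - P = -50 + 2P gives P* = 41, x* = 32.
With the subsidy, sellers receive Ps = Pb + 5 for each unit, where Pb is the price buyers pay.
Supply in terms of Pb becomes xs = -50 + 2(Pb + 5) = -40 + 2Pb. Setting this equal to demand: 73 - Pb = -40 + 2Pb, so Pb = 113/3.
Sellers receive Ps = 113/3 + 5 = 128/3; x' = 73 − 1·(113/3) = 106/3.
ΔCS = ½(32 + 106/3)(41 − 113/3) = 1010/9; ΔPS = ½(32 + 106/3)(128/3 − 41) = 505/9.
Government spending = 5 × 106/3 = 530/3.
DWL = ½ × 5 × (106/3 − 32) = 25/3; fraction = (25/3) / (530/3) = 5/106.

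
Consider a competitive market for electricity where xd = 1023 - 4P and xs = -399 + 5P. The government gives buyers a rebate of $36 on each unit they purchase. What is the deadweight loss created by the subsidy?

Deadweight loss = $1440

Pre-subsidy: 1023 - 4P = -399 + 5P gives P* = 158, x* = 391.
With the rebate, buyers effectively pay Pb = Ps − 36, where Ps is the price sellers receive.
Demand in terms of Ps becomes xd = 1023 − 4(Ps − 36) = 1167 - 4Ps. Setting this equal to supply: 1167 - 4Ps = -399 + 5Ps, so Ps = 174.
Buyers pay Pb = 174 − 36 = 138; x' = -399 + 5·174 = 471.
The subsidy expands output by 471 − 391 = 80 past the efficient level; on those units the gap between marginal cost and willingness to pay runs from 0 up to 36.
DWL = ½ × 36 × 80 = 1440.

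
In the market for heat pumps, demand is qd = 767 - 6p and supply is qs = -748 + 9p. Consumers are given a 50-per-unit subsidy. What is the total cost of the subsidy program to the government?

Government cost = 17050

Pre-subsidy: 767 - 6p = -748 + 9p gives p* = 101, q* = 161.
With the rebate, buyers effectively pay pb = ps − 50, where ps is the price sellers receive.
Demand in terms of ps becomes qd = 767 − 6(ps − 50) = 1067 - 6ps. Setting this equal to supply: 1067 - 6ps = -748 + 9ps, so ps = 121.
Buyers pay pb = 121 − 50 = 71; q' = -748 + 9·121 = 341.
Government outlay = subsidy × quantity = 50 × 341 = 17050.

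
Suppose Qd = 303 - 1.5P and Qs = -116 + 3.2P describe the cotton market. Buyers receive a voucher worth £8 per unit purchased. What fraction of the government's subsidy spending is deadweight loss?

Pre-subsidy: 303 - 1.5P = -116 + 3.2P gives P* = 4190/47, Q* = 7956/47.
With the rebate, buyers effectively pay Pb = Ps − 8, where Ps is the price sellers receive.
Demand in terms of Ps becomes Qd = 303 − 1.5(Ps − 8) = 315 - 1.5Ps. Setting this equal to supply: 315 - 1.5Ps = -116 + 3.2Ps, so Ps = 4310/47.
Buyers pay Pb = 4310/47 − 8 = 3934/47; Q' = -116 + 3.2·(4310/47) = 8340/47.
ΔCS = ½(7956/47 + 8340/47)(4190/47 − 3934/47) = 2085888/2209; ΔPS = ½(7956/47 + 8340/47)(4310/47 − 4190/47) = 977760/2209.
Government spending = 8 × 8340/47 = 66720/47.
DWL = ½ × 8 × (8340/47 − 7956/47) = 1536/47; fraction = (1536/47) / (66720/47) = 16/695.

DWL / government spending = 16/695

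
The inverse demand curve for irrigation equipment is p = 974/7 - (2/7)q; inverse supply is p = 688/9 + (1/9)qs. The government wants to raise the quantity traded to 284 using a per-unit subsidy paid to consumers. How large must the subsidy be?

Required subsidy s = 50 per unit

At q = 284, from the demand curve buyers pay pb = 974/7 − (2/7)·284 = 58; from the supply curve sellers need ps = 688/9 + (1/9)·284 = 108.
The subsidy must fill the gap: s = ps − pb = 108 − 58 = 50.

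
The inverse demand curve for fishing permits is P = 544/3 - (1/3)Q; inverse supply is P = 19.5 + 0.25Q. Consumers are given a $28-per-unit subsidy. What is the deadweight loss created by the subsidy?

Pre-subsidy: 544/3 - (1/3)Q = 19.5 + 0.25Q gives Q* = 1942/7 and P* = 622/7.
With the rebate, buyers effectively pay Pb = Ps − 28, where Ps is the price sellers receive.
On the curves, Pb = 544/3 - (1/3)Q and Ps = 19.5 + 0.25Q; the wedge Ps − Pb = 28 gives 19.5 + 0.25Q − (544/3 - (1/3)Q) = 28, so Q' = 2278/7.
Then Pb = 544/3 − (1/3)·(2278/7) = 510/7 and Ps = 19.5 + 0.25·(2278/7) = 706/7.
The subsidy expands output by 2278/7 − 1942/7 = 48 past the efficient level; on those units the gap between marginal cost and willingness to pay runs from 0 up to 28.
DWL = ½ × 28 × 48 = 672.

Deadweight loss = $672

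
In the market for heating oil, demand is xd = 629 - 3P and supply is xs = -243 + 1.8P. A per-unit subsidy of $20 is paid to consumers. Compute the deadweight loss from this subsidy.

Pre-subsidy: 629 - 3P = -243 + 1.8P gives P* = 545/3, x* = 84.
With the rebate, buyers effectively pay Pb = Ps − 20, where Ps is the price sellers receive.
Demand in terms of Ps becomes xd = 629 − 3(Ps − 20) = 689 - 3Ps. Setting this equal to supply: 689 - 3Ps = -243 + 1.8Ps, so Ps = 1165/6.
Buyers pay Pb = 1165/6 − 20 = 1045/6; x' = -243 + 1.8·(1165/6) = 106.5.
The subsidy expands output by 106.5 − 84 = 22.5 past the efficient level; on those units the gap between marginal cost and willingness to pay runs from 0 up to 20.
DWL = ½ × 20 × 22.5 = 225.

Deadweight loss = $225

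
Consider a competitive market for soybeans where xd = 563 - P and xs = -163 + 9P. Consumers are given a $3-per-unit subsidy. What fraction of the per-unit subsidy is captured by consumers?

Consumer share = 0.9

Pre-subsidy: 563 - P = -163 + 9P gives P* = 72.6, x* = 490.4.
With the rebate, buyers effectively pay Pb = Ps − 3, where Ps is the price sellers receive.
Demand in terms of Ps becomes xd = 563 − 1(Ps − 3) = 566 - Ps. Setting this equal to supply: 566 - Ps = -163 + 9Ps, so Ps = 72.9.
Buyers pay Pb = 72.9 − 3 = 69.9; x' = -163 + 9·72.9 = 493.1.
Buyers' price falls by P* − Pb = 72.6 − 69.9 = 2.7; sellers' price rises by Ps − P* = 72.9 − 72.6 = 0.3.
So consumers capture 2.7/3 = 0.9 of each unit of subsidy.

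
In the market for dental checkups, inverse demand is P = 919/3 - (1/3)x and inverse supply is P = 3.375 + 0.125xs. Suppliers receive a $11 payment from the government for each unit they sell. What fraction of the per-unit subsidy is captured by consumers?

Pre-subsidy: 919/3 - (1/3)x = 3.375 + 0.125x gives x* = 661 and P* = 86.
With the subsidy, sellers receive Ps = Pb + 11 for each unit, where Pb is the price buyers pay.
On the curves, Pb = 919/3 - (1/3)x and Ps = 3.375 + 0.125x; the wedge Ps − Pb = 11 gives 3.375 + 0.125x − (919/3 - (1/3)x) = 11, so x' = 685.
Then Pb = 919/3 − (1/3)·685 = 78 and Ps = 3.375 + 0.125·685 = 89.
Buyers' price falls by P* − Pb = 86 − 78 = 8; sellers' price rises by Ps − P* = 89 − 86 = 3.
So consumers capture 8/11 = 8/11 of each unit of subsidy.

Consumer share = 8/11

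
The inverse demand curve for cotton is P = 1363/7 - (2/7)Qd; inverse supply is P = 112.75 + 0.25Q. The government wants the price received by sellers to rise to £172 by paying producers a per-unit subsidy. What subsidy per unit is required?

Required subsidy s = £45 per unit

At a seller price of 172, quantity supplied is -451 + 4·172 = 237.
Buyers absorb 237 only when they pay Pb = 1363/7 − (2/7)·237 = 127.
s = Ps − Pb = 172 − 127 = 45.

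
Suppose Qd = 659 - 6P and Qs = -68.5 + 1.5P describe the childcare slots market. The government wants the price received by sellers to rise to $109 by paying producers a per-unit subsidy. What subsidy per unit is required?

Required subsidy s = $15 per unit

At a seller price of 109, quantity supplied is -68.5 + 1.5·109 = 95.
Buyers absorb 95 only when they pay Pb with 659 − 6·Pb = 95, i.e. Pb = 94.
s = Ps − Pb = 109 − 94 = 15.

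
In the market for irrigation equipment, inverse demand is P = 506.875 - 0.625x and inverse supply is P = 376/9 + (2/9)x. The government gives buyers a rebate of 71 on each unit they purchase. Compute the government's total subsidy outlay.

Government cost = 2740529/61

Pre-subsidy: 506.875 - 0.625x = 376/9 + (2/9)x gives x* = 33487/61 and P* = 9990/61.
With the rebate, buyers effectively pay Pb = Ps − 71, where Ps is the price sellers receive.
On the curves, Pb = 506.875 - 0.625x and Ps = 376/9 + (2/9)x; the wedge Ps − Pb = 71 gives 376/9 + (2/9)x − (506.875 - 0.625x) = 71, so x' = 38599/61.
Then Pb = 506.875 − 0.625·(38599/61) = 6795/61 and Ps = 376/9 + (2/9)·(38599/61) = 11126/61.
Government outlay = subsidy × quantity = 71 × 38599/61 = 2740529/61.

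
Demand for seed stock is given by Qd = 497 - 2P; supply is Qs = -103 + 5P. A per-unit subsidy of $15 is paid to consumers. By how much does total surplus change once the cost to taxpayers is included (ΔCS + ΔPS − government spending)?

Pre-subsidy: 497 - 2P = -103 + 5P gives P* = 600/7, Q* = 2279/7.
With the rebate, buyers effectively pay Pb = Ps − 15, where Ps is the price sellers receive.
Demand in terms of Ps becomes Qd = 497 − 2(Ps − 15) = 527 - 2Ps. Setting this equal to supply: 527 - 2Ps = -103 + 5Ps, so Ps = 90.
Buyers pay Pb = 90 − 15 = 75; Q' = -103 + 5·90 = 347.
ΔCS = ½(2279/7 + 347)(600/7 − 75) = 176550/49; ΔPS = ½(2279/7 + 347)(90 − 600/7) = 70620/49.
Government spending = 15 × 347 = 5205.
Net change = 176550/49 + 70620/49 − 5205 = -1125/7. The loss equals the DWL triangle ½·15·150/7.

Net change in total surplus = -1125/7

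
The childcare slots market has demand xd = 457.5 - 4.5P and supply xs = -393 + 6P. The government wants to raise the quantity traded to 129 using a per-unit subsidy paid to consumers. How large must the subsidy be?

At x = 129, invert demand for the buyer price: Pb = (457.5 − 129)/4.5 = 73; invert supply for the seller price: Ps = (129 − (-393))/6 = 87.
The subsidy must fill the gap: s = Ps − Pb = 87 − 73 = 14.

Required subsidy s = 14 per unit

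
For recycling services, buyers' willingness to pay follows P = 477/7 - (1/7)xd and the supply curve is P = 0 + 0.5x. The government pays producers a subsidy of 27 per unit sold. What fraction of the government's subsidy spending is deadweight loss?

Pre-subsidy: 477/7 - (1/7)x = 0 + 0.5x gives x* = 106 and P* = 53.
With the subsidy, sellers receive Ps = Pb + 27 for each unit, where Pb is the price buyers pay.
On the curves, Pb = 477/7 - (1/7)x and Ps = 0 + 0.5x; the wedge Ps − Pb = 27 gives 0 + 0.5x − (477/7 - (1/7)x) = 27, so x' = 148.
Then Pb = 477/7 − (1/7)·148 = 47 and Ps = 0 + 0.5·148 = 74.
ΔCS = ½(106 + 148)(53 − 47) = 762; ΔPS = ½(106 + 148)(74 − 53) = 2667.
Government spending = 27 × 148 = 3996.
DWL = ½ × 27 × (148 − 106) = 567; fraction = 567 / 3996 = 21/148.

DWL / government spending = 21/148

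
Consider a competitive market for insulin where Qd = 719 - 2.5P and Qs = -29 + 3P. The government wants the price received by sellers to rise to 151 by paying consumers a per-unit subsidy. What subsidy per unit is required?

At a seller price of 151, quantity supplied is -29 + 3·151 = 424.
Buyers absorb 424 only when they pay Pb with 719 − 2.5·Pb = 424, i.e. Pb = 118.
s = Ps − Pb = 151 − 118 = 33.

Required subsidy s = 33 per unit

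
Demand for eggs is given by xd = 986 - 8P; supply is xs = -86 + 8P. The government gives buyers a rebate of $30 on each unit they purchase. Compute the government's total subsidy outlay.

Pre-subsidy: 986 - 8P = -86 + 8P gives P* = 67, x* = 450.
With the rebate, buyers effectively pay Pb = Ps − 30, where Ps is the price sellers receive.
Demand in terms of Ps becomes xd = 986 − 8(Ps − 30) = 1226 - 8Ps. Setting this equal to supply: 1226 - 8Ps = -86 + 8Ps, so Ps = 82.
Buyers pay Pb = 82 − 30 = 52; x' = -86 + 8·82 = 570.
Government outlay = subsidy × quantity = 30 × 570 = 17100.

Government cost = $17100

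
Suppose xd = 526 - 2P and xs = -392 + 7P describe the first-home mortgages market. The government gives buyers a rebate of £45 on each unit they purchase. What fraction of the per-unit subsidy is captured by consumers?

Pre-subsidy: 526 - 2P = -392 + 7P gives P* = 102, x* = 322.
With the rebate, buyers effectively pay Pb = Ps − 45, where Ps is the price sellers receive.
Demand in terms of Ps becomes xd = 526 − 2(Ps − 45) = 616 - 2Ps. Setting this equal to supply: 616 - 2Ps = -392 + 7Ps, so Ps = 112.
Buyers pay Pb = 112 − 45 = 67; x' = -392 + 7·112 = 392.
Buyers' price falls by P* − Pb = 102 − 67 = 35; sellers' price rises by Ps − P* = 112 − 102 = 10.
So consumers capture 35/45 = 7/9 of each unit of subsidy.

Consumer share = 7/9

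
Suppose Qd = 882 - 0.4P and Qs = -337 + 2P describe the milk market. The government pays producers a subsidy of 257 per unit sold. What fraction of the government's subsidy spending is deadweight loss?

Pre-subsidy: 882 - 0.4P = -337 + 2P gives P* = 6095/12, Q* = 4073/6.
With the subsidy, sellers receive Ps = Pb + 257 for each unit, where Pb is the price buyers pay.
Supply in terms of Pb becomes Qs = -337 + 2(Pb + 257) = 177 + 2Pb. Setting this equal to demand: 882 - 0.4Pb = 177 + 2Pb, so Pb = 293.75.
Sellers receive Ps = 293.75 + 257 = 550.75; Q' = 882 − 0.4·293.75 = 764.5.
ΔCS = ½(4073/6 + 764.5)(6095/12 − 293.75) = 2782025/18; ΔPS = ½(4073/6 + 764.5)(550.75 − 6095/12) = 556405/18.
Government spending = 257 × 764.5 = 196476.5.
DWL = ½ × 257 × (764.5 − 4073/6) = 66049/6; fraction = (66049/6) / 196476.5 = 257/4587.

DWL / government spending = 257/4587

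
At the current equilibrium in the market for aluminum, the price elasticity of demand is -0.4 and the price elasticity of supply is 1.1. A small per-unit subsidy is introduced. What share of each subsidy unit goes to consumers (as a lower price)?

For a small subsidy around the equilibrium, the benefit split depends on the relative slopes, which at a point are proportional to the elasticities.
Buyer share = εs/(εs + |εd|) = 1.1/(1.1 + 0.4) = 11/15; seller share = |εd|/(εs + |εd|) = 4/15.

Consumer share = 11/15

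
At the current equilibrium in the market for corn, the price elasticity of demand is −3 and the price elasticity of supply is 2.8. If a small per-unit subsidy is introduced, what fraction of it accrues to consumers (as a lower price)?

For a small subsidy around the equilibrium, the benefit split depends on the relative slopes, which at a point are proportional to the elasticities.
Buyer share = εs/(εs + |εd|) = 2.8/(2.8 + 3) = 14/29; seller share = |εd|/(εs + |εd|) = 15/29.

Consumer share = 14/29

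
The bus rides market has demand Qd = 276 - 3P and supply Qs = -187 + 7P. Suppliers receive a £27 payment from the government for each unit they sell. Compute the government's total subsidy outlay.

Government cost = £5232.6

Pre-subsidy: 276 - 3P = -187 + 7P gives P* = 46.3, Q* = 137.1.
With the subsidy, sellers receive Ps = Pb + 27 for each unit, where Pb is the price buyers pay.
Supply in terms of Pb becomes Qs = -187 + 7(Pb + 27) = 2 + 7Pb. Setting this equal to demand: 276 - 3Pb = 2 + 7Pb, so Pb = 27.4.
Sellers receive Ps = 27.4 + 27 = 54.4; Q' = 276 − 3·27.4 = 193.8.
Government outlay = subsidy × quantity = 27 × 193.8 = 5232.6.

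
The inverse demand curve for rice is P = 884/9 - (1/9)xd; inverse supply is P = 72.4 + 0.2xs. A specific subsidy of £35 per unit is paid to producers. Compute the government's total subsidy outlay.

Government cost = £6842.5

Pre-subsidy: 884/9 - (1/9)x = 72.4 + 0.2x gives x* = 83 and P* = 89.
With the subsidy, sellers receive Ps = Pb + 35 for each unit, where Pb is the price buyers pay.
On the curves, Pb = 884/9 - (1/9)x and Ps = 72.4 + 0.2x; the wedge Ps − Pb = 35 gives 72.4 + 0.2x − (884/9 - (1/9)x) = 35, so x' = 195.5.
Then Pb = 884/9 − (1/9)·195.5 = 76.5 and Ps = 72.4 + 0.2·195.5 = 111.5.
Government outlay = subsidy × quantity = 35 × 195.5 = 6842.5.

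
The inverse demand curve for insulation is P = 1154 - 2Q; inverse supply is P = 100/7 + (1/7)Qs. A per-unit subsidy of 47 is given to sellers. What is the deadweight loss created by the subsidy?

Pre-subsidy: 1154 - 2Q = 100/7 + (1/7)Q gives Q* = 7978/15 and P* = 1354/15.
With the subsidy, sellers receive Ps = Pb + 47 for each unit, where Pb is the price buyers pay.
On the curves, Pb = 1154 - 2Q and Ps = 100/7 + (1/7)Q; the wedge Ps − Pb = 47 gives 100/7 + (1/7)Q − (1154 - 2Q) = 47, so Q' = 553.8.
Then Pb = 1154 − 2·553.8 = 46.4 and Ps = 100/7 + (1/7)·553.8 = 93.4.
The subsidy expands output by 553.8 − 7978/15 = 329/15 past the efficient level; on those units the gap between marginal cost and willingness to pay runs from 0 up to 47.
DWL = ½ × 47 × 329/15 = 15463/30.

Deadweight loss = 15463/30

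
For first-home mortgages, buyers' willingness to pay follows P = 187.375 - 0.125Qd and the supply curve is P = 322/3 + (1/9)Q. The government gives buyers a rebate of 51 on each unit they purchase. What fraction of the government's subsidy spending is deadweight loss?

DWL / government spending = 36/185

Pre-subsidy: 187.375 - 0.125Q = 322/3 + (1/9)Q gives Q* = 339 and P* = 145.
With the rebate, buyers effectively pay Pb = Ps − 51, where Ps is the price sellers receive.
On the curves, Pb = 187.375 - 0.125Q and Ps = 322/3 + (1/9)Q; the wedge Ps − Pb = 51 gives 322/3 + (1/9)Q − (187.375 - 0.125Q) = 51, so Q' = 555.
Then Pb = 187.375 − 0.125·555 = 118 and Ps = 322/3 + (1/9)·555 = 169.
ΔCS = ½(339 + 555)(145 − 118) = 12069; ΔPS = ½(339 + 555)(169 − 145) = 10728.
Government spending = 51 × 555 = 28305.
DWL = ½ × 51 × (555 − 339) = 5508; fraction = 5508 / 28305 = 36/185.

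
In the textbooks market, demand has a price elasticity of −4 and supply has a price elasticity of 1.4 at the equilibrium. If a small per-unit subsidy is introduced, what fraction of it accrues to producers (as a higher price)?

Producer share = 20/27

For a small subsidy around the equilibrium, the benefit split depends on the relative slopes, which at a point are proportional to the elasticities.
Buyer share = εs/(εs + |εd|) = 1.4/(1.4 + 4) = 7/27; seller share = |εd|/(εs + |εd|) = 20/27.
So producers capture 20/27 of the subsidy.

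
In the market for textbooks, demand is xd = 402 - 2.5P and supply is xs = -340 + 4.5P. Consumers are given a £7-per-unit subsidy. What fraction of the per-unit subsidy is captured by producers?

Producer share = 5/14

Pre-subsidy: 402 - 2.5P = -340 + 4.5P gives P* = 106, x* = 137.
With the rebate, buyers effectively pay Pb = Ps − 7, where Ps is the price sellers receive.
Demand in terms of Ps becomes xd = 402 − 2.5(Ps − 7) = 419.5 - 2.5Ps. Setting this equal to supply: 419.5 - 2.5Ps = -340 + 4.5Ps, so Ps = 108.5.
Buyers pay Pb = 108.5 − 7 = 101.5; x' = -340 + 4.5·108.5 = 148.25.
Buyers' price falls by P* − Pb = 106 − 101.5 = 4.5; sellers' price rises by Ps − P* = 108.5 − 106 = 2.5.
So producers capture 2.5/7 = 5/14 of each unit of subsidy.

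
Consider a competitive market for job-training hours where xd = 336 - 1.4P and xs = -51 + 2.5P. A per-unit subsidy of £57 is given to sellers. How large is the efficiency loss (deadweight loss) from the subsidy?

Deadweight loss = 37905/26

Pre-subsidy: 336 - 1.4P = -51 + 2.5P gives P* = 1290/13, x* = 2562/13.
With the subsidy, sellers receive Ps = Pb + 57 for each unit, where Pb is the price buyers pay.
Supply in terms of Pb becomes xs = -51 + 2.5(Pb + 57) = 91.5 + 2.5Pb. Setting this equal to demand: 336 - 1.4Pb = 91.5 + 2.5Pb, so Pb = 815/13.
Sellers receive Ps = 815/13 + 57 = 1556/13; x' = 336 − 1.4·(815/13) = 3227/13.
The subsidy expands output by 3227/13 − 2562/13 = 665/13 past the efficient level; on those units the gap between marginal cost and willingness to pay runs from 0 up to 57.
DWL = ½ × 57 × 665/13 = 37905/26.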